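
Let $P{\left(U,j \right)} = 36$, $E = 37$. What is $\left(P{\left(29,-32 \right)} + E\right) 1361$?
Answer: $99353$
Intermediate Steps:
$\left(P{\left(29,-32 \right)} + E\right) 1361 = \left(36 + 37\right) 1361 = 73 \cdot 1361 = 99353$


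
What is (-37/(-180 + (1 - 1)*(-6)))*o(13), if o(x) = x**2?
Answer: 6253/180 ≈ 34.739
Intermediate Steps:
(-37/(-180 + (1 - 1)*(-6)))*o(13) = -37/(-180 + (1 - 1)*(-6))*13**2 = -37/(-180 + 0*(-6))*169 = -37/(-180 + 0)*169 = -37/(-180)*169 = -37*(-1/180)*169 = (37/180)*169 = 6253/180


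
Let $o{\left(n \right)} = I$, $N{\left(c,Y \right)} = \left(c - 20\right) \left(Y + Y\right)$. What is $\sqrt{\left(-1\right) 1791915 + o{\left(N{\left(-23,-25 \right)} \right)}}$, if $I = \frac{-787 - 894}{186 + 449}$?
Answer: $\frac{i \sqrt{722545993310}}{635} \approx 1338.6 i$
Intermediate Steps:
$I = - \frac{1681}{635} \approx -2.6472$
$N{\left(c,Y \right)} = 2 Y \left(-20 + c\right)$ ($N{\left(c,Y \right)} = \left(-20 + c\right) 2 Y = 2 Y \left(-20 + c\right)$)
$o{\left(n \right)} = - \frac{1681}{635}$
$\sqrt{\left(-1\right) 1791915 + o{\left(N{\left(-23,-25 \right)} \right)}} = \sqrt{\left(-1\right) 1791915 - \frac{1681}{635}} = \sqrt{-1791915 - \frac{1681}{635}} = \sqrt{- \frac{1137867706}{635}} = \frac{i \sqrt{722545993310}}{635}$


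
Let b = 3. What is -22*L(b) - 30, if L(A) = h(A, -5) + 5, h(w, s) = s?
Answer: -30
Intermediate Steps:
L(A) = 0 (L(A) = -5 + 5 = 0)
-22*L(b) - 30 = -22*0 - 30 = 0 - 30 = -30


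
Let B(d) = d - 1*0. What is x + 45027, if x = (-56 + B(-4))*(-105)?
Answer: 51327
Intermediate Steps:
B(d) = d (B(d) = d + 0 = d)
x = 6300 (x = (-56 - 4)*(-105) = -60*(-105) = 6300)
x + 45027 = 6300 + 45027 = 51327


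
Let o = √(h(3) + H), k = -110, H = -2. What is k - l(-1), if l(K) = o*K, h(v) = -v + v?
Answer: -110 + I*√2 ≈ -110.0 + 1.4142*I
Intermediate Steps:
h(v) = 0
o = I*√2 (o = √(0 - 2) = √(-2) = I*√2 ≈ 1.4142*I)
l(K) = I*K*√2 (l(K) = (I*√2)*K = I*K*√2)
k - l(-1) = -110 - I*(-1)*√2 = -110 - (-1)*I*√2 = -110 + I*√2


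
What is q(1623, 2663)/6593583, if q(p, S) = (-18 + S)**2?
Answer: 6996025/6593583 ≈ 1.0610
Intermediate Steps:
q(1623, 2663)/6593583 = (-18 + 2663)**2/6593583 = 2645**2*(1/6593583) = 6996025*(1/6593583) = 6996025/6593583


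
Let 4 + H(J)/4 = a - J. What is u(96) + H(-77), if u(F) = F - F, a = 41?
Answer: 456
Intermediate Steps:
u(F) = 0
H(J) = 148 - 4*J (H(J) = -16 + 4*(41 - J) = -16 + (164 - 4*J) = 148 - 4*J)
u(96) + H(-77) = 0 + (148 - 4*(-77)) = 0 + (148 + 308) = 0 + 456 = 456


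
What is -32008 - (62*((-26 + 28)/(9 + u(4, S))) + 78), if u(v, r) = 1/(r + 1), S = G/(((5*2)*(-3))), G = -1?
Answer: -9918418/309 ≈ -32098.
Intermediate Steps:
S = 1/30 (S = -1/((5*2)*(-3)) = -1/(10*(-3)) = -1/(-30) = -1*(-1/30) = 1/30 ≈ 0.033333)
u(v, r) = 1/(1 + r)
-32008 - (62*((-26 + 28)/(9 + u(4, S))) + 78) = -32008 - (62*((-26 + 28)/(9 + 1/(1 + 1/30))) + 78) = -32008 - (62*(2/(9 + 1/(31/30))) + 78) = -32008 - (62*(2/(9 + 30/31)) + 78) = -32008 - (62*(2/(309/31)) + 78) = -32008 - (62*(2*(31/309)) + 78) = -32008 - (62*(62/309) + 78) = -32008 - (3844/309 + 78) = -32008 - 1*27946/309 = -32008 - 27946/309 = -9918418/309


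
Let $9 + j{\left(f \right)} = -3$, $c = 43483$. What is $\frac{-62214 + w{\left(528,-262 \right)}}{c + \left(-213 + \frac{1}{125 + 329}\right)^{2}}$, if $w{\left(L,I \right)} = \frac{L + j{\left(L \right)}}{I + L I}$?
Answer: $- \frac{888641976980304}{1269115928604271} \approx -0.70021$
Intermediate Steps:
$j{\left(f \right)} = -12$ ($j{\left(f \right)} = -9 - 3 = -12$)
$w{\left(L,I \right)} = \frac{-12 + L}{I + I L}$ ($w{\left(L,I \right)} = \frac{L - 12}{I + L I} = \frac{-12 + L}{I + I L}$)
$\frac{-62214 + w{\left(528,-262 \right)}}{c + \left(-213 + \frac{1}{125 + 329}\right)^{2}} = \frac{-62214 + \frac{-12 + 528}{\left(-262\right) \left(1 + 528\right)}}{43483 + \left(-213 + \frac{1}{125 + 329}\right)^{2}} = \frac{-62214 - \frac{1}{262} \cdot \frac{1}{529} \cdot 516}{43483 + \left(-213 + \frac{1}{454}\right)^{2}} = \frac{-62214 - \frac{1}{138598} \cdot 516}{43483 + \left(-213 + \frac{1}{454}\right)^{2}} = \frac{-62214 - \frac{258}{69299}}{43483 + \left(- \frac{96701}{454}\right)^{2}} = - \frac{4311368244}{69299 \left(43483 + \frac{9351083401}{206116}\right)} = - \frac{4311368244}{69299 \cdot \frac{18313625429}{206116}} = \left(- \frac{4311368244}{69299}\right) \frac{206116}{18313625429} = - \frac{888641976980304}{1269115928604271}$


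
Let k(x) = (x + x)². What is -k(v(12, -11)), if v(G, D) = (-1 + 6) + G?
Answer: -1156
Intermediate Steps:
v(G, D) = 5 + G
k(x) = 4*x² (k(x) = (2*x)² = 4*x²)
-k(v(12, -11)) = -4*(5 + 12)² = -4*17² = -4*289 = -1*1156 = -1156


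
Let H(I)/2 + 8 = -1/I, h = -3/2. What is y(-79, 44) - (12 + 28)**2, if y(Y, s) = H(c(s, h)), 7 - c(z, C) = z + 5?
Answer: -33935/21 ≈ -1616.0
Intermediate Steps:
h = -3/2 (h = -3*1/2 = -3/2 ≈ -1.5000)
c(z, C) = 2 - z (c(z, C) = 7 - (z + 5) = 7 - (5 + z) = 7 + (-5 - z) = 2 - z)
H(I) = -16 - 2/I (H(I) = -16 + 2*(-1/I) = -16 - 2/I)
y(Y, s) = -16 - 2/(2 - s)
y(-79, 44) - (12 + 28)**2 = 2*(17 - 8*44)/(-2 + 44) - (12 + 28)**2 = 2*(17 - 352)/42 - 1*40**2 = 2*(1/42)*(-335) - 1*1600 = -335/21 - 1600 = -33935/21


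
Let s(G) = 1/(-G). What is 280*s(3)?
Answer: -280/3 ≈ -93.333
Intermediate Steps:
s(G) = -1/G
280*s(3) = 280*(-1/3) = 280*(-1*⅓) = 280*(-⅓) = -280/3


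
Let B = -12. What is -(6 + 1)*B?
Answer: 84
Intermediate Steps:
-(6 + 1)*B = -(6 + 1)*(-12) = -7*(-12) = -1*(-84) = 84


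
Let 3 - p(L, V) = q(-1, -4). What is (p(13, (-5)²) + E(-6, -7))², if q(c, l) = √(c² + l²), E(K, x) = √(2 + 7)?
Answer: (6 - √17)² ≈ 3.5227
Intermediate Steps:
E(K, x) = 3 (E(K, x) = √9 = 3)
p(L, V) = 3 - √17 (p(L, V) = 3 - √((-1)² + (-4)²) = 3 - √(1 + 16) = 3 - √17)
(p(13, (-5)²) + E(-6, -7))² = ((3 - √17) + 3)² = (6 - √17)²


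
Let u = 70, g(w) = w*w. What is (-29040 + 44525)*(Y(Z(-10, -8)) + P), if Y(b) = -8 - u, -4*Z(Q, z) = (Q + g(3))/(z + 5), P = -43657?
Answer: -677236475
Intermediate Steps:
g(w) = w²
Z(Q, z) = -(9 + Q)/(4*(5 + z)) (Z(Q, z) = -(Q + 3²)/(4*(z + 5)) = -(Q + 9)/(4*(5 + z)) = -(9 + Q)/(4*(5 + z)))
Y(b) = -78 (Y(b) = -8 - 1*70 = -8 - 70 = -78)
(-29040 + 44525)*(Y(Z(-10, -8)) + P) = (-29040 + 44525)*(-78 - 43657) = 15485*(-43735) = -677236475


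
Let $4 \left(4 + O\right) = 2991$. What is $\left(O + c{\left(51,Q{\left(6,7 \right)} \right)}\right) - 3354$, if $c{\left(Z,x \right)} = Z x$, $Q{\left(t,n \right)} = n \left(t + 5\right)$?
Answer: $\frac{5267}{4} \approx 1316.8$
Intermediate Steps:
$Q{\left(t,n \right)} = n \left(5 + t\right)$
$O = \frac{2975}{4}$ ($O = -4 + \frac{1}{4} \cdot 2991 = -4 + \frac{2991}{4} = \frac{2975}{4} \approx 743.75$)
$\left(O + c{\left(51,Q{\left(6,7 \right)} \right)}\right) - 3354 = \left(\frac{2975}{4} + 51 \cdot 7 \left(5 + 6\right)\right) - 3354 = \left(\frac{2975}{4} + 51 \cdot 7 \cdot 11\right) - 3354 = \left(\frac{2975}{4} + 51 \cdot 77\right) - 3354 = \left(\frac{2975}{4} + 3927\right) - 3354 = \frac{18683}{4} - 3354 = \frac{5267}{4}$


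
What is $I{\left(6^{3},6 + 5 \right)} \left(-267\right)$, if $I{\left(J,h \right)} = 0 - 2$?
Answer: $534$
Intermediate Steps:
$I{\left(J,h \right)} = -2$
$I{\left(6^{3},6 + 5 \right)} \left(-267\right) = \left(-2\right) \left(-267\right) = 534$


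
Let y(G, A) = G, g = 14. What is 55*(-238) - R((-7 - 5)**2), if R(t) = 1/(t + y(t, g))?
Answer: -3769921/288 ≈ -13090.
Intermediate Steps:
R(t) = 1/(2*t) (R(t) = 1/(t + t) = 1/(2*t))
55*(-238) - R((-7 - 5)**2) = 55*(-238) - 1/(2*((-7 - 5)**2)) = -13090 - 1/(2*((-12)**2)) = -13090 - 1/(2*144) = -13090 - 1*1/288 = -13090 - 1/288 = -3769921/288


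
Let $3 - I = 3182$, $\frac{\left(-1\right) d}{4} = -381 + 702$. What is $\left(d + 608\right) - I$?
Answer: $2503$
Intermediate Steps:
$d = -1284$ ($d = - 4 \left(-381 + 702\right) = \left(-4\right) 321 = -1284$)
$I = -3179$ ($I = 3 - 3182 = -3179$)
$\left(d + 608\right) - I = \left(-1284 + 608\right) - -3179 = -676 + 3179 = 2503$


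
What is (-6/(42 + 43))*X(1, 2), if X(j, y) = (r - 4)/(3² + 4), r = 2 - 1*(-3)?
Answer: -6/1105 ≈ -0.0054299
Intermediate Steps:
r = 5 (r = 2 + 3 = 5)
X(j, y) = 1/13 (X(j, y) = (5 - 4)/(3² + 4) = 1/(9 + 4) = 1/13)
(-6/(42 + 43))*X(1, 2) = -6/(42 + 43)*(1/13) = -6/85*(1/13) = -6*1/85*(1/13) = -6/85*1/13 = -6/1105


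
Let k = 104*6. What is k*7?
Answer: 4368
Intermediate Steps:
k = 624
k*7 = 624*7 = 4368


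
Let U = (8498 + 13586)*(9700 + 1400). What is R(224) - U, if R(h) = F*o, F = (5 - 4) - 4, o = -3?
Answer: -245132391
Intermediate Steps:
U = 245132400 (U = 22084*11100 = 245132400)
F = -3 (F = 1 - 4 = -3)
R(h) = 9 (R(h) = -3*(-3) = 9)
R(224) - U = 9 - 1*245132400 = 9 - 245132400 = -245132391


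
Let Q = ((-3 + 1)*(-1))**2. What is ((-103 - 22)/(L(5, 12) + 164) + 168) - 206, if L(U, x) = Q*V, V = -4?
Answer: -5749/148 ≈ -38.845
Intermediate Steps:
Q = 4 (Q = (-2*(-1))**2 = 2**2 = 4)
L(U, x) = -16 (L(U, x) = 4*(-4) = -16)
((-103 - 22)/(L(5, 12) + 164) + 168) - 206 = ((-103 - 22)/(-16 + 164) + 168) - 206 = (-125/148 + 168) - 206 = 24739/148 - 206 = -5749/148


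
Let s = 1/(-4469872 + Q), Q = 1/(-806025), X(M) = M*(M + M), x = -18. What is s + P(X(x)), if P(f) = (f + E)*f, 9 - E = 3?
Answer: 1526849929066427367/3602828578801 ≈ 4.2379e+5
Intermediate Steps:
E = 6 (E = 9 - 1*3 = 9 - 3 = 6)
X(M) = 2*M**2 (X(M) = M*(2*M) = 2*M**2)
Q = -1/806025 ≈ -1.2407e-6
P(f) = f*(6 + f) (P(f) = (f + 6)*f = (6 + f)*f = f*(6 + f))
s = -806025/3602828578801 (s = 1/(-4469872 - 1/806025) = 1/(-3602828578801/806025) = -806025/3602828578801 ≈ -2.2372e-7)
s + P(X(x)) = -806025/3602828578801 + (2*(-18)**2)*(6 + 2*(-18)**2) = -806025/3602828578801 + (2*324)*(6 + 2*324) = -806025/3602828578801 + 648*(6 + 648) = -806025/3602828578801 + 648*654 = -806025/3602828578801 + 423792 = 1526849929066427367/3602828578801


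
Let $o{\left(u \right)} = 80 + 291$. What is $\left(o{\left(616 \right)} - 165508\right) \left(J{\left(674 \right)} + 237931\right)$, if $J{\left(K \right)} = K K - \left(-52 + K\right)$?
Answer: $-114206272145$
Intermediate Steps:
$o{\left(u \right)} = 371$
$J{\left(K \right)} = 52 + K^{2} - K$ ($J{\left(K \right)} = K^{2} - \left(-52 + K\right) = 52 + K^{2} - K$)
$\left(o{\left(616 \right)} - 165508\right) \left(J{\left(674 \right)} + 237931\right) = \left(371 - 165508\right) \left(\left(52 + 674^{2} - 674\right) + 237931\right) = - 165137 \left(\left(52 + 454276 - 674\right) + 237931\right) = - 165137 \left(453654 + 237931\right) = \left(-165137\right) 691585 = -114206272145$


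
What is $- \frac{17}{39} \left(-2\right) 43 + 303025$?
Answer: $\frac{11819437}{39} \approx 3.0306 \cdot 10^{5}$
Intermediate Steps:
$- \frac{17}{39} \left(-2\right) 43 + 303025 = - \frac{\left(-34\right) 43}{39} + 303025 = \left(-1\right) \left(- \frac{1462}{39}\right) + 303025 = \frac{1462}{39} + 303025 = \frac{11819437}{39}$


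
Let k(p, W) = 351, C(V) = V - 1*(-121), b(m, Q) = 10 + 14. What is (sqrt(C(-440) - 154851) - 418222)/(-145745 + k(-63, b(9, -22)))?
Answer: 209111/72697 - I*sqrt(155170)/145394 ≈ 2.8765 - 0.0027093*I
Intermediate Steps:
b(m, Q) = 24
C(V) = 121 + V (C(V) = V + 121 = 121 + V)
(sqrt(C(-440) - 154851) - 418222)/(-145745 + k(-63, b(9, -22))) = (sqrt((121 - 440) - 154851) - 418222)/(-145745 + 351) = (sqrt(-319 - 154851) - 418222)/(-145394) = (sqrt(-155170) - 418222)*(-1/145394) = (I*sqrt(155170) - 418222)*(-1/145394) = (-418222 + I*sqrt(155170))*(-1/145394) = 209111/72697 - I*sqrt(155170)/145394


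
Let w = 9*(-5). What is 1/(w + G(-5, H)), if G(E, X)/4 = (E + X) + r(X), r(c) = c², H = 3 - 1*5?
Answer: -1/57 ≈ -0.017544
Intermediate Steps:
H = -2 (H = 3 - 5 = -2)
w = -45
G(E, X) = 4*E + 4*X + 4*X² (G(E, X) = 4*((E + X) + X²) = 4*(E + X + X²) = 4*E + 4*X + 4*X²)
1/(w + G(-5, H)) = 1/(-45 + (4*(-5) + 4*(-2) + 4*(-2)²)) = 1/(-45 + (-20 - 8 + 4*4)) = 1/(-45 + (-20 - 8 + 16)) = 1/(-45 - 12) = 1/(-57) = -1/57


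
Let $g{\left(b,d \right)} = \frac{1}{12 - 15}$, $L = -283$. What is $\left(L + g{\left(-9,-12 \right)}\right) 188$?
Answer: $- \frac{159800}{3} \approx -53267.0$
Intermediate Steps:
$g{\left(b,d \right)} = - \frac{1}{3}$ ($g{\left(b,d \right)} = \frac{1}{-3} = - \frac{1}{3}$)
$\left(L + g{\left(-9,-12 \right)}\right) 188 = \left(-283 - \frac{1}{3}\right) 188 = \left(- \frac{850}{3}\right) 188 = - \frac{159800}{3}$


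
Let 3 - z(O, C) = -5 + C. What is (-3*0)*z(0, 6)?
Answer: 0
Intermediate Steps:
z(O, C) = 8 - C (z(O, C) = 3 - (-5 + C) = 3 + (5 - C) = 8 - C)
(-3*0)*z(0, 6) = (-3*0)*(8 - 1*6) = 0*(8 - 6) = 0*2 = 0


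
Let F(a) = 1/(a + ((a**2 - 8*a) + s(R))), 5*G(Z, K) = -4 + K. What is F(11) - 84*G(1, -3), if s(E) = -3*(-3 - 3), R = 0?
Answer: 36461/310 ≈ 117.62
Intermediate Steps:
G(Z, K) = -4/5 + K/5 (G(Z, K) = (-4 + K)/5 = -4/5 + K/5)
s(E) = 18 (s(E) = -3*(-6) = 18)
F(a) = 1/(18 + a**2 - 7*a) (F(a) = 1/(a + ((a**2 - 8*a) + 18)) = 1/(a + (18 + a**2 - 8*a)) = 1/(18 + a**2 - 7*a))
F(11) - 84*G(1, -3) = 1/(18 + 11**2 - 7*11) - 84*(-4/5 + (1/5)*(-3)) = 1/(18 + 121 - 77) - 84*(-4/5 - 3/5) = 1/62 - 84*(-7/5) = 1/62 + 588/5 = 36461/310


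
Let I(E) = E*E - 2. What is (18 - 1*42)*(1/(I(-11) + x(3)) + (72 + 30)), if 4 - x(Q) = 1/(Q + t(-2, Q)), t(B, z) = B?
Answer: -149340/61 ≈ -2448.2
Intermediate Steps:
I(E) = -2 + E**2 (I(E) = E**2 - 2 = -2 + E**2)
x(Q) = 4 - 1/(-2 + Q) (x(Q) = 4 - 1/(Q - 2) = 4 - 1/(-2 + Q))
(18 - 1*42)*(1/(I(-11) + x(3)) + (72 + 30)) = (18 - 1*42)*(1/((-2 + (-11)**2) + (-9 + 4*3)/(-2 + 3)) + (72 + 30)) = (18 - 42)*(1/((-2 + 121) + (-9 + 12)/1) + 102) = -24*(1/(119 + 1*3) + 102) = -24*(1/(119 + 3) + 102) = -24*(1/122 + 102) = -24*12445/122 = -149340/61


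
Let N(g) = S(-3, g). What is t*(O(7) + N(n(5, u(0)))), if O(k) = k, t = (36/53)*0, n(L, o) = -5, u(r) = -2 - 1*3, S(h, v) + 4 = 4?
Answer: 0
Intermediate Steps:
S(h, v) = 0 (S(h, v) = -4 + 4 = 0)
u(r) = -5 (u(r) = -2 - 3 = -5)
t = 0 (t = (36*(1/53))*0 = (36/53)*0 = 0)
N(g) = 0
t*(O(7) + N(n(5, u(0)))) = 0*(7 + 0) = 0*7 = 0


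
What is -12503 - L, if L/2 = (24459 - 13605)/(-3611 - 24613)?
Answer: -9801749/784 ≈ -12502.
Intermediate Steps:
L = -603/784 (L = 2*((24459 - 13605)/(-3611 - 24613)) = 2*(10854/(-28224)) = 2*(10854*(-1/28224)) = 2*(-603/1568) = -603/784 ≈ -0.76913)
-12503 - L = -12503 - 1*(-603/784) = -12503 + 603/784 = -9801749/784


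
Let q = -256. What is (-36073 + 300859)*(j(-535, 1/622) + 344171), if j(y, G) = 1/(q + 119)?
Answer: 12485037484836/137 ≈ 9.1132e+10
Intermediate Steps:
j(y, G) = -1/137 (j(y, G) = 1/(-256 + 119) = 1/(-137) = -1/137)
(-36073 + 300859)*(j(-535, 1/622) + 344171) = (-36073 + 300859)*(-1/137 + 344171) = 264786*(47151426/137) = 12485037484836/137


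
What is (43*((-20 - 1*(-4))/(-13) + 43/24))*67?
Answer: 2716783/312 ≈ 8707.6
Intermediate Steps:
(43*((-20 - 1*(-4))/(-13) + 43/24))*67 = (43*((-20 + 4)*(-1/13) + 43*(1/24)))*67 = (43*(-16*(-1/13) + 43/24))*67 = (43*(16/13 + 43/24))*67 = (43*(943/312))*67 = (40549/312)*67 = 2716783/312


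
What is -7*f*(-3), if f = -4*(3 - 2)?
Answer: -84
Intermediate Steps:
f = -4 (f = -4*1 = -4)
-7*f*(-3) = -7*(-4)*(-3) = 28*(-3) = -84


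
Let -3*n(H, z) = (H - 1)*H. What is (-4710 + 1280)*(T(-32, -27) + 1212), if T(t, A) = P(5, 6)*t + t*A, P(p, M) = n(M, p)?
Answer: -8218280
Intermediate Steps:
n(H, z) = -H*(-1 + H)/3 (n(H, z) = -(H - 1)*H/3 = -(-1 + H)*H/3 = -H*(-1 + H)/3)
P(p, M) = M*(1 - M)/3
T(t, A) = -10*t + A*t (T(t, A) = ((1/3)*6*(1 - 1*6))*t + t*A = ((1/3)*6*(1 - 6))*t + A*t = ((1/3)*6*(-5))*t + A*t = -10*t + A*t)
(-4710 + 1280)*(T(-32, -27) + 1212) = (-4710 + 1280)*(-32*(-10 - 27) + 1212) = -3430*(-32*(-37) + 1212) = -3430*(1184 + 1212) = -3430*2396 = -8218280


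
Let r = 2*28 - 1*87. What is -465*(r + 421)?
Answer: -181350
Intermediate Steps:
r = -31 (r = 56 - 87 = -31)
-465*(r + 421) = -465*(-31 + 421) = -465*390 = -181350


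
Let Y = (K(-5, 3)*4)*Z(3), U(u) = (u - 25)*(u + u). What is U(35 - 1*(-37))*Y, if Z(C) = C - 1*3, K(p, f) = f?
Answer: 0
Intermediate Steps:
Z(C) = -3 + C (Z(C) = C - 3 = -3 + C)
U(u) = 2*u*(-25 + u) (U(u) = (-25 + u)*(2*u) = 2*u*(-25 + u))
Y = 0 (Y = (3*4)*(-3 + 3) = 12*0 = 0)
U(35 - 1*(-37))*Y = (2*(35 - 1*(-37))*(-25 + (35 - 1*(-37))))*0 = (2*(35 + 37)*(-25 + (35 + 37)))*0 = (2*72*(-25 + 72))*0 = (2*72*47)*0 = 6768*0 = 0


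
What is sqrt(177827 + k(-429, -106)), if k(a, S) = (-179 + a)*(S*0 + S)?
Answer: 5*sqrt(9691) ≈ 492.21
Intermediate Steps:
k(a, S) = S*(-179 + a) (k(a, S) = (-179 + a)*(0 + S) = (-179 + a)*S = S*(-179 + a))
sqrt(177827 + k(-429, -106)) = sqrt(177827 - 106*(-179 - 429)) = sqrt(177827 - 106*(-608)) = sqrt(177827 + 64448) = sqrt(242275) = 5*sqrt(9691)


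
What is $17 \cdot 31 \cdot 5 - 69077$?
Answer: $-66442$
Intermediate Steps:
$17 \cdot 31 \cdot 5 - 69077 = 527 \cdot 5 - 69077 = 2635 - 69077 = -66442$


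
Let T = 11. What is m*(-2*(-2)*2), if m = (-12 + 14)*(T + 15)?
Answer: 416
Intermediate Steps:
m = 52 (m = (-12 + 14)*(11 + 15) = 2*26 = 52)
m*(-2*(-2)*2) = 52*(-2*(-2)*2) = 52*(4*2) = 52*8 = 416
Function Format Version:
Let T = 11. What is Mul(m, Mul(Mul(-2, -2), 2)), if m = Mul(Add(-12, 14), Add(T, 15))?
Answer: 416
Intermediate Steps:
m = 52 (m = Mul(Add(-12, 14), Add(11, 15)) = Mul(2, 26) = 52)
Mul(m, Mul(Mul(-2, -2), 2)) = Mul(52, Mul(Mul(-2, -2), 2)) = Mul(52, Mul(4, 2)) = Mul(52, 8) = 416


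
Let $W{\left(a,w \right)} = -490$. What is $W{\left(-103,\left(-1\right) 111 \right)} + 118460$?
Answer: $117970$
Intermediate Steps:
$W{\left(-103,\left(-1\right) 111 \right)} + 118460 = -490 + 118460 = 117970$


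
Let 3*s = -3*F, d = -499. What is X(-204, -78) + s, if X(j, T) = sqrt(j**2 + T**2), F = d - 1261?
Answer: 1760 + 30*sqrt(53) ≈ 1978.4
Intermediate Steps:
F = -1760 (F = -499 - 1261 = -1760)
X(j, T) = sqrt(T**2 + j**2)
s = 1760 (s = (-3*(-1760))/3 = (1/3)*5280 = 1760)
X(-204, -78) + s = sqrt((-78)**2 + (-204)**2) + 1760 = sqrt(6084 + 41616) + 1760 = sqrt(47700) + 1760 = 30*sqrt(53) + 1760 = 1760 + 30*sqrt(53)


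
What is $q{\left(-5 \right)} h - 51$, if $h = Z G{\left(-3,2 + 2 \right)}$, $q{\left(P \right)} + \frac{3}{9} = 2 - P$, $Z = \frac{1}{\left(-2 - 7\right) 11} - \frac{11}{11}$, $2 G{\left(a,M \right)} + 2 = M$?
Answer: $- \frac{17147}{297} \approx -57.734$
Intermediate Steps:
$G{\left(a,M \right)} = -1 + \frac{M}{2}$
$Z = - \frac{100}{99}$ ($Z = \frac{1}{-9} \cdot \frac{1}{11} - 1 = \left(- \frac{1}{9}\right) \frac{1}{11} - 1 = - \frac{1}{99} - 1 = - \frac{100}{99} \approx -1.0101$)
$q{\left(P \right)} = \frac{5}{3} - P$ ($q{\left(P \right)} = - \frac{1}{3} - \left(-2 + P\right) = \frac{5}{3} - P$)
$h = - \frac{100}{99}$ ($h = - \frac{100 \left(-1 + \frac{2 + 2}{2}\right)}{99} = - \frac{100 \left(-1 + \frac{1}{2} \cdot 4\right)}{99} = - \frac{100 \left(-1 + 2\right)}{99} = \left(- \frac{100}{99}\right) 1 = - \frac{100}{99} \approx -1.0101$)
$q{\left(-5 \right)} h - 51 = \left(\frac{5}{3} - -5\right) \left(- \frac{100}{99}\right) - 51 = \left(\frac{5}{3} + 5\right) \left(- \frac{100}{99}\right) - 51 = \frac{20}{3} \left(- \frac{100}{99}\right) - 51 = - \frac{2000}{297} - 51 = - \frac{17147}{297}$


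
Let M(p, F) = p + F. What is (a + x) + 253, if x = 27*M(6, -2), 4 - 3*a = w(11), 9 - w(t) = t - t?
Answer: 1078/3 ≈ 359.33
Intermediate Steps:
w(t) = 9 (w(t) = 9 - (t - t) = 9 - 1*0 = 9 + 0 = 9)
a = -5/3 (a = 4/3 - ⅓*9 = 4/3 - 3 = -5/3 ≈ -1.6667)
M(p, F) = F + p
x = 108 (x = 27*(-2 + 6) = 27*4 = 108)
(a + x) + 253 = (-5/3 + 108) + 253 = 319/3 + 253 = 1078/3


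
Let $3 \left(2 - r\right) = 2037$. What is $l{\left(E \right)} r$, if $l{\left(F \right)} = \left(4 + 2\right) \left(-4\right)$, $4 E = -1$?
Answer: $16248$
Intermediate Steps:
$E = - \frac{1}{4}$ ($E = \frac{1}{4} \left(-1\right) = - \frac{1}{4} \approx -0.25$)
$r = -677$ ($r = 2 - 679 = -677$)
$l{\left(F \right)} = -24$ ($l{\left(F \right)} = 6 \left(-4\right) = -24$)
$l{\left(E \right)} r = \left(-24\right) \left(-677\right) = 16248$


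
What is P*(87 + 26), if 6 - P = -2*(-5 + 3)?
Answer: 226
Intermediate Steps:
P = 2 (P = 6 - (-2)*(-5 + 3) = 6 - (-2)*(-2) = 6 - 1*4 = 6 - 4 = 2)
P*(87 + 26) = 2*(87 + 26) = 2*113 = 226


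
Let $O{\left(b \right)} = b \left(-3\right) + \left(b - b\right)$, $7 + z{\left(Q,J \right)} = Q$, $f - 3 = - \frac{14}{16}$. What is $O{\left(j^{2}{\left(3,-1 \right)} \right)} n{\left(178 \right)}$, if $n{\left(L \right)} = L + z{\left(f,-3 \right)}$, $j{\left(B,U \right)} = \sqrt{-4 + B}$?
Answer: $\frac{4155}{8} \approx 519.38$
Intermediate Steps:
$f = \frac{17}{8}$ ($f = 3 - \frac{14}{16} = 3 - \frac{7}{8} = \frac{17}{8} \approx 2.125$)
$z{\left(Q,J \right)} = -7 + Q$
$n{\left(L \right)} = - \frac{39}{8} + L$ ($n{\left(L \right)} = L + \left(-7 + \frac{17}{8}\right) = L - \frac{39}{8} = - \frac{39}{8} + L$)
$O{\left(b \right)} = - 3 b$ ($O{\left(b \right)} = - 3 b + 0 = - 3 b$)
$O{\left(j^{2}{\left(3,-1 \right)} \right)} n{\left(178 \right)} = - 3 \left(\sqrt{-4 + 3}\right)^{2} \left(- \frac{39}{8} + 178\right) = - 3 \left(\sqrt{-1}\right)^{2} \cdot \frac{1385}{8} = - 3 i^{2} \cdot \frac{1385}{8} = \left(-3\right) \left(-1\right) \frac{1385}{8} = 3 \cdot \frac{1385}{8} = \frac{4155}{8}$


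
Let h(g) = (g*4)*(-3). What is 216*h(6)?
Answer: -15552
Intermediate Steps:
h(g) = -12*g (h(g) = (4*g)*(-3) = -12*g)
216*h(6) = 216*(-12*6) = 216*(-72) = -15552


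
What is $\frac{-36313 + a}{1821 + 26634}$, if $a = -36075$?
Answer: $- \frac{72388}{28455} \approx -2.5439$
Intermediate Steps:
$\frac{-36313 + a}{1821 + 26634} = \frac{-36313 - 36075}{1821 + 26634} = - \frac{72388}{28455}$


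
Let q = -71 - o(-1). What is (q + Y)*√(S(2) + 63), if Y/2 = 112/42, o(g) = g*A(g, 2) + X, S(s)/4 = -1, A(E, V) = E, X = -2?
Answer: -194*√59/3 ≈ -496.71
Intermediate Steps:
S(s) = -4 (S(s) = 4*(-1) = -4)
o(g) = -2 + g² (o(g) = g*g - 2 = g² - 2 = -2 + g²)
Y = 16/3 (Y = 2*(112/42) = 2*(112*(1/42)) = 2*(8/3) = 16/3 ≈ 5.3333)
q = -70 (q = -71 - (-2 + (-1)²) = -71 - (-2 + 1) = -71 - 1*(-1) = -71 + 1 = -70)
(q + Y)*√(S(2) + 63) = (-70 + 16/3)*√(-4 + 63) = -194*√59/3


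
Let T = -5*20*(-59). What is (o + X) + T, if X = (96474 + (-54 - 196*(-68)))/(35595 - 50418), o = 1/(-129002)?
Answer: 11267802485081/1912196646 ≈ 5892.6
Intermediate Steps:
T = 5900 (T = -100*(-59) = 5900)
o = -1/129002 ≈ -7.7518e-6
X = -109748/14823 (X = (96474 + (-54 + 13328))/(-14823) = (96474 + 13274)*(-1/14823) = 109748*(-1/14823) = -109748/14823 ≈ -7.4039)
(o + X) + T = (-1/129002 - 109748/14823) + 5900 = -14157726319/1912196646 + 5900 = 11267802485081/1912196646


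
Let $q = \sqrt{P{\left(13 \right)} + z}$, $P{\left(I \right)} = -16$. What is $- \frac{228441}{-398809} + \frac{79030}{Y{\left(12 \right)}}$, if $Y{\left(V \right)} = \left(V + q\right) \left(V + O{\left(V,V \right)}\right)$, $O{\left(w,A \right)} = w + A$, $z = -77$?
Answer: $\frac{31680296821}{283553199} - \frac{39515 i \sqrt{93}}{4266} \approx 111.73 - 89.327 i$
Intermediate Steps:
$O{\left(w,A \right)} = A + w$
$q = i \sqrt{93}$ ($q = \sqrt{-16 - 77} = \sqrt{-93} = i \sqrt{93} \approx 9.6436 i$)
$Y{\left(V \right)} = 3 V \left(V + i \sqrt{93}\right)$ ($Y{\left(V \right)} = \left(V + i \sqrt{93}\right) \left(V + \left(V + V\right)\right) = \left(V + i \sqrt{93}\right) \left(V + 2 V\right) = \left(V + i \sqrt{93}\right) 3 V = 3 V \left(V + i \sqrt{93}\right)$)
$- \frac{228441}{-398809} + \frac{79030}{Y{\left(12 \right)}} = - \frac{228441}{-398809} + \frac{79030}{3 \cdot 12 \left(12 + i \sqrt{93}\right)} = \left(-228441\right) \left(- \frac{1}{398809}\right) + \frac{79030}{432 + 36 i \sqrt{93}} = \frac{228441}{398809} + \frac{79030}{432 + 36 i \sqrt{93}}$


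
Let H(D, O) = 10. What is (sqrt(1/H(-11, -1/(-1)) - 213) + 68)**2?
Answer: (680 + I*sqrt(21290))**2/100 ≈ 4411.1 + 1984.4*I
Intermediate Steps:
(sqrt(1/H(-11, -1/(-1)) - 213) + 68)**2 = (sqrt(1/10 - 213) + 68)**2 = (sqrt(-2129/10) + 68)**2 = (I*sqrt(21290)/10 + 68)**2 = (68 + I*sqrt(21290)/10)**2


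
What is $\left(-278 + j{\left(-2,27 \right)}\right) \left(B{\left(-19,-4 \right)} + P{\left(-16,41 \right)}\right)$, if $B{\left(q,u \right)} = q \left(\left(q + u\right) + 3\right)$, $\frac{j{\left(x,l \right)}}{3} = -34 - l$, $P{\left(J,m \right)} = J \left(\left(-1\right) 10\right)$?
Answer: $-248940$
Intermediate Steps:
$P{\left(J,m \right)} = - 10 J$ ($P{\left(J,m \right)} = J \left(-10\right) = - 10 J$)
$j{\left(x,l \right)} = -102 - 3 l$ ($j{\left(x,l \right)} = 3 \left(-34 - l\right) = -102 - 3 l$)
$B{\left(q,u \right)} = q \left(3 + q + u\right)$
$\left(-278 + j{\left(-2,27 \right)}\right) \left(B{\left(-19,-4 \right)} + P{\left(-16,41 \right)}\right) = \left(-278 - 183\right) \left(- 19 \left(3 - 19 - 4\right) - -160\right) = \left(-278 - 183\right) \left(\left(-19\right) \left(-20\right) + 160\right) = \left(-278 - 183\right) \left(380 + 160\right) = \left(-461\right) 540 = -248940$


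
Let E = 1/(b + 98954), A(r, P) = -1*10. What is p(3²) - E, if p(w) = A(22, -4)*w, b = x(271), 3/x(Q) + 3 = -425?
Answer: -3811708238/42352309 ≈ -90.000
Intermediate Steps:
x(Q) = -3/428 (x(Q) = 3/(-3 - 425) = 3/(-428) = 3*(-1/428) = -3/428)
A(r, P) = -10
b = -3/428 ≈ -0.0070093
E = 428/42352309 (E = 1/(-3/428 + 98954) = 1/(42352309/428) = 428/42352309 ≈ 1.0106e-5)
p(w) = -10*w
p(3²) - E = -10*3² - 1*428/42352309 = -10*9 - 428/42352309 = -90 - 428/42352309 = -3811708238/42352309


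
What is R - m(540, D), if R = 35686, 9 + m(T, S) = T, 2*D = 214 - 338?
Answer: 35155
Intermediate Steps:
D = -62 (D = (214 - 338)/2 = (½)*(-124) = -62)
m(T, S) = -9 + T
R - m(540, D) = 35686 - (-9 + 540) = 35686 - 1*531 = 35686 - 531 = 35155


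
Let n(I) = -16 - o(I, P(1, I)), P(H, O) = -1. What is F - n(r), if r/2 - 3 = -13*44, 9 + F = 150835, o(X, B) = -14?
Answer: 150828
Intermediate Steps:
F = 150826 (F = -9 + 150835 = 150826)
r = -1138 (r = 6 + 2*(-13*44) = 6 + 2*(-572) = 6 - 1144 = -1138)
n(I) = -2 (n(I) = -16 - 1*(-14) = -16 + 14 = -2)
F - n(r) = 150826 - 1*(-2) = 150826 + 2 = 150828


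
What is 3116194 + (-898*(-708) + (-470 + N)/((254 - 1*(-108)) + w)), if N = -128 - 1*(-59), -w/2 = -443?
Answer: 4682468005/1248 ≈ 3.7520e+6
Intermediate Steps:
w = 886 (w = -2*(-443) = 886)
N = -69 (N = -128 + 59 = -69)
3116194 + (-898*(-708) + (-470 + N)/((254 - 1*(-108)) + w)) = 3116194 + (-898*(-708) + (-470 - 69)/((254 - 1*(-108)) + 886)) = 3116194 + (635784 - 539/((254 + 108) + 886)) = 3116194 + (635784 - 539/(362 + 886)) = 3116194 + (635784 - 539/1248) = 3116194 + 793457893/1248 = 4682468005/1248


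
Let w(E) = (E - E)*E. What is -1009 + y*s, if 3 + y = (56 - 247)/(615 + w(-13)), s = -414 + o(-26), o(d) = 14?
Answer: 38773/123 ≈ 315.23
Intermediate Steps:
w(E) = 0 (w(E) = 0*E = 0)
s = -400 (s = -414 + 14 = -400)
y = -2036/615 (y = -3 + (56 - 247)/(615 + 0) = -3 - 191/615 = -2036/615 ≈ -3.3106)
-1009 + y*s = -1009 - 2036/615*(-400) = -1009 + 162880/123 = 38773/123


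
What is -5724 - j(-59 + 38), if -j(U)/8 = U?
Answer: -5892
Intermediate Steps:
j(U) = -8*U
-5724 - j(-59 + 38) = -5724 - (-8)*(-59 + 38) = -5724 - (-8)*(-21) = -5724 - 1*168 = -5724 - 168 = -5892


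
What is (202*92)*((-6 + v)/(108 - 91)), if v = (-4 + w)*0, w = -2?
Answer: -111504/17 ≈ -6559.1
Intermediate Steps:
v = 0 (v = (-4 - 2)*0 = -6*0 = 0)
(202*92)*((-6 + v)/(108 - 91)) = (202*92)*((-6 + 0)/(108 - 91)) = 18584*(-6/17) = -111504/17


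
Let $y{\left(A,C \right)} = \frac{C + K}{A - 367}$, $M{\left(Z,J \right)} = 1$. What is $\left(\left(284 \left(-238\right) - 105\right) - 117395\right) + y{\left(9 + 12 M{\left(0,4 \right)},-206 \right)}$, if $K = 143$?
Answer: $- \frac{64041769}{346} \approx -1.8509 \cdot 10^{5}$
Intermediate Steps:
$y{\left(A,C \right)} = \frac{143 + C}{-367 + A}$ ($y{\left(A,C \right)} = \frac{C + 143}{A - 367} = \frac{143 + C}{-367 + A}$)
$\left(\left(284 \left(-238\right) - 105\right) - 117395\right) + y{\left(9 + 12 M{\left(0,4 \right)},-206 \right)} = \left(\left(284 \left(-238\right) - 105\right) - 117395\right) + \frac{143 - 206}{-367 + \left(9 + 12 \cdot 1\right)} = \left(\left(-67592 - 105\right) - 117395\right) + \frac{1}{-367 + \left(9 + 12\right)} \left(-63\right) = \left(-67697 - 117395\right) + \frac{1}{-367 + 21} \left(-63\right) = -185092 + \frac{1}{-346} \left(-63\right) = -185092 - - \frac{63}{346} = -185092 + \frac{63}{346} = - \frac{64041769}{346}$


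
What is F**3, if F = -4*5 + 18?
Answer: -8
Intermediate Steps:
F = -2 (F = -20 + 18 = -2)
F**3 = (-2)**3 = -8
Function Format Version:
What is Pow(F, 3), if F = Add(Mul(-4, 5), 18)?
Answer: -8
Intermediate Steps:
F = -2 (F = Add(-20, 18) = -2)
Pow(F, 3) = Pow(-2, 3) = -8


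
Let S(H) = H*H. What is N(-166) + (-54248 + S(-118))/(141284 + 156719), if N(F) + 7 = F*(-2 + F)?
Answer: 8308581319/298003 ≈ 27881.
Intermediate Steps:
S(H) = H²
N(F) = -7 + F*(-2 + F)
N(-166) + (-54248 + S(-118))/(141284 + 156719) = (-7 + (-166)² - 2*(-166)) + (-54248 + (-118)²)/(141284 + 156719) = (-7 + 27556 + 332) + (-54248 + 13924)/298003 = 27881 - 40324*1/298003 = 27881 - 40324/298003 = 8308581319/298003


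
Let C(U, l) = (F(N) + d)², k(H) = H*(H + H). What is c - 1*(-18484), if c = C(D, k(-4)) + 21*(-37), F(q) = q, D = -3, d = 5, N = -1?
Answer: 17723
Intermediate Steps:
k(H) = 2*H² (k(H) = H*(2*H) = 2*H²)
C(U, l) = 16 (C(U, l) = (-1 + 5)² = 4² = 16)
c = -761 (c = 16 + 21*(-37) = 16 - 777 = -761)
c - 1*(-18484) = -761 - 1*(-18484) = -761 + 18484 = 17723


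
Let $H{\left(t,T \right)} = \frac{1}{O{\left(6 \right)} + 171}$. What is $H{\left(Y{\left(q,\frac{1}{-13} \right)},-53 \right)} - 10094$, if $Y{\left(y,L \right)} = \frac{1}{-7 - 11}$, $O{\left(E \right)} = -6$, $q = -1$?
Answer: $- \frac{1665509}{165} \approx -10094.0$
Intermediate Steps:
$Y{\left(y,L \right)} = - \frac{1}{18}$ ($Y{\left(y,L \right)} = \frac{1}{-18} = - \frac{1}{18}$)
$H{\left(t,T \right)} = \frac{1}{165}$ ($H{\left(t,T \right)} = \frac{1}{-6 + 171} = \frac{1}{165}$)
$H{\left(Y{\left(q,\frac{1}{-13} \right)},-53 \right)} - 10094 = \frac{1}{165} - 10094 = - \frac{1665509}{165}$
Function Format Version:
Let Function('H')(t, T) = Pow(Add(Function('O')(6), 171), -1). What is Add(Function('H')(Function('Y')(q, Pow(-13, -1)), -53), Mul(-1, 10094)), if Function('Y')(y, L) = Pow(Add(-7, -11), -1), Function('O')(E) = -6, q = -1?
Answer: Rational(-1665509, 165) ≈ -10094.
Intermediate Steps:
Function('Y')(y, L) = Rational(-1, 18) (Function('Y')(y, L) = Pow(-18, -1) = Rational(-1, 18))
Function('H')(t, T) = Rational(1, 165) (Function('H')(t, T) = Pow(Add(-6, 171), -1) = Pow(165, -1) = Rational(1, 165))
Add(Function('H')(Function('Y')(q, Pow(-13, -1)), -53), Mul(-1, 10094)) = Add(Rational(1, 165), Mul(-1, 10094)) = Add(Rational(1, 165), -10094) = Rational(-1665509, 165)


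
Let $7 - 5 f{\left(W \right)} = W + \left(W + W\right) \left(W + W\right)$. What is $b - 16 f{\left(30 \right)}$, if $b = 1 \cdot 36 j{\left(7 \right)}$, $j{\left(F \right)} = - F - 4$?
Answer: $\frac{55988}{5} \approx 11198.0$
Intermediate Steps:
$f{\left(W \right)} = \frac{7}{5} - \frac{4 W^{2}}{5} - \frac{W}{5}$ ($f{\left(W \right)} = \frac{7}{5} - \frac{W + \left(W + W\right) \left(W + W\right)}{5} = \frac{7}{5} - \frac{W + 2 W 2 W}{5} = \frac{7}{5} - \frac{W + 4 W^{2}}{5} = \frac{7}{5} - \left(\frac{W}{5} + \frac{4 W^{2}}{5}\right) = \frac{7}{5} - \frac{4 W^{2}}{5} - \frac{W}{5}$)
$j{\left(F \right)} = -4 - F$
$b = -396$ ($b = 1 \cdot 36 \left(-4 - 7\right) = 36 \left(-4 - 7\right) = 36 \left(-11\right) = -396$)
$b - 16 f{\left(30 \right)} = -396 - 16 \left(\frac{7}{5} - \frac{4 \cdot 30^{2}}{5} - 6\right) = -396 - 16 \left(\frac{7}{5} - 720 - 6\right) = -396 - 16 \left(- \frac{3623}{5}\right) = -396 - - \frac{57968}{5} = -396 + \frac{57968}{5} = \frac{55988}{5}$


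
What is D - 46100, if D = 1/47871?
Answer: -2206853099/47871 ≈ -46100.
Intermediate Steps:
D = 1/47871 ≈ 2.0889e-5
D - 46100 = 1/47871 - 46100 = -2206853099/47871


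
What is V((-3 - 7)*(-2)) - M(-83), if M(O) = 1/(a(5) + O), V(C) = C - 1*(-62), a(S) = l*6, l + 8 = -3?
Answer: 12219/149 ≈ 82.007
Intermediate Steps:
l = -11 (l = -8 - 3 = -11)
a(S) = -66 (a(S) = -11*6 = -66)
V(C) = 62 + C (V(C) = C + 62 = 62 + C)
M(O) = 1/(-66 + O)
V((-3 - 7)*(-2)) - M(-83) = (62 + (-3 - 7)*(-2)) - 1/(-66 - 83) = (62 - 10*(-2)) - 1/(-149) = (62 + 20) - 1*(-1/149) = 82 + 1/149 = 12219/149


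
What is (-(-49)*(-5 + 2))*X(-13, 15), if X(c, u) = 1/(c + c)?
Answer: 147/26 ≈ 5.6538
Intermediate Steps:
X(c, u) = 1/(2*c)
(-(-49)*(-5 + 2))*X(-13, 15) = (-(-49)*(-5 + 2))*((½)/(-13)) = (-(-49)*(-3))*((½)*(-1/13)) = -49*3*(-1/26) = -147*(-1/26) = 147/26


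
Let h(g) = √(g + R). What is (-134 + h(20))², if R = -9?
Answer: (134 - √11)² ≈ 17078.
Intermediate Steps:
h(g) = √(-9 + g) (h(g) = √(g - 9) = √(-9 + g))
(-134 + h(20))² = (-134 + √(-9 + 20))² = (-134 + √11)²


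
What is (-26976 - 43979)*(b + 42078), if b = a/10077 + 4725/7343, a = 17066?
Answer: -31562323049640365/10570773 ≈ -2.9858e+9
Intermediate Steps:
b = 24704209/10570773 (b = 17066/10077 + 4725/7343 = 17066*(1/10077) + 4725*(1/7343) = 17066/10077 + 675/1049 = 24704209/10570773 ≈ 2.3370)
(-26976 - 43979)*(b + 42078) = (-26976 - 43979)*(24704209/10570773 + 42078) = -70955*444821690503/10570773 = -31562323049640365/10570773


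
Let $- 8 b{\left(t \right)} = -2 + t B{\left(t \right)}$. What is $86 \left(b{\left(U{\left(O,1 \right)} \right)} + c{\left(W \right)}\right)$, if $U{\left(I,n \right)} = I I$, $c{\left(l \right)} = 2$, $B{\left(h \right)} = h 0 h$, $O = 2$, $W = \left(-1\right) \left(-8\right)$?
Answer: $\frac{387}{2} \approx 193.5$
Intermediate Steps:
$W = 8$
$B{\left(h \right)} = 0$ ($B{\left(h \right)} = 0 h = 0$)
$U{\left(I,n \right)} = I^{2}$
$b{\left(t \right)} = \frac{1}{4}$ ($b{\left(t \right)} = - \frac{-2 + t 0}{8} = - \frac{-2 + 0}{8} = \left(- \frac{1}{8}\right) \left(-2\right) = \frac{1}{4}$)
$86 \left(b{\left(U{\left(O,1 \right)} \right)} + c{\left(W \right)}\right) = 86 \left(\frac{1}{4} + 2\right) = 86 \cdot \frac{9}{4} = \frac{387}{2}$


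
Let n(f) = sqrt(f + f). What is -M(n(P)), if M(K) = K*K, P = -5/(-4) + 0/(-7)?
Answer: -5/2 ≈ -2.5000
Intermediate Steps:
P = 5/4 (P = -5*(-1/4) + 0*(-1/7) = 5/4 + 0 = 5/4 ≈ 1.2500)
n(f) = sqrt(2)*sqrt(f) (n(f) = sqrt(2*f) = sqrt(2)*sqrt(f))
M(K) = K**2
-M(n(P)) = -(sqrt(2)*sqrt(5/4))**2 = -(sqrt(2)*(sqrt(5)/2))**2 = -(sqrt(10)/2)**2 = -1*5/2 = -5/2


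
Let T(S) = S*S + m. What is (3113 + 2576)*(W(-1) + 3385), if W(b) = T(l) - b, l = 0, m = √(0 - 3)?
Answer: 19262954 + 5689*I*√3 ≈ 1.9263e+7 + 9853.6*I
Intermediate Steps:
m = I*√3 (m = √(-3) = I*√3 ≈ 1.732*I)
T(S) = S² + I*√3 (T(S) = S*S + I*√3 = S² + I*√3)
W(b) = -b + I*√3 (W(b) = (0² + I*√3) - b = (0 + I*√3) - b = I*√3 - b = -b + I*√3)
(3113 + 2576)*(W(-1) + 3385) = (3113 + 2576)*((-1*(-1) + I*√3) + 3385) = 5689*((1 + I*√3) + 3385) = 5689*(3386 + I*√3) = 19262954 + 5689*I*√3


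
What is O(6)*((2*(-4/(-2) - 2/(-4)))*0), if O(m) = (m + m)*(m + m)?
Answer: 0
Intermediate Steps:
O(m) = 4*m**2 (O(m) = (2*m)*(2*m) = 4*m**2)
O(6)*((2*(-4/(-2) - 2/(-4)))*0) = (4*6**2)*((2*(-4/(-2) - 2/(-4)))*0) = (4*36)*((2*(-4*(-1/2) - 2*(-1/4)))*0) = 144*((2*(2 + 1/2))*0) = 144*((2*(5/2))*0) = 144*(5*0) = 144*0 = 0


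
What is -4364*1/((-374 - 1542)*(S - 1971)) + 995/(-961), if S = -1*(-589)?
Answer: -659716561/636160858 ≈ -1.0370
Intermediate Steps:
S = 589
-4364*1/((-374 - 1542)*(S - 1971)) + 995/(-961) = -4364*1/((-374 - 1542)*(589 - 1971)) + 995/(-961) = -4364/((-1916*(-1382))) + 995*(-1/961) = -4364/2647912 - 995/961 = -4364*1/2647912 - 995/961 = -1091/661978 - 995/961 = -659716561/636160858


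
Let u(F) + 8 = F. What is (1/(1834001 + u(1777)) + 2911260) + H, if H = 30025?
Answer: 5399522764451/1835770 ≈ 2.9413e+6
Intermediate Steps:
u(F) = -8 + F
(1/(1834001 + u(1777)) + 2911260) + H = (1/(1834001 + (-8 + 1777)) + 2911260) + 30025 = (1/(1834001 + 1769) + 2911260) + 30025 = (1/1835770 + 2911260) + 30025 = 5344403770201/1835770 + 30025 = 5399522764451/1835770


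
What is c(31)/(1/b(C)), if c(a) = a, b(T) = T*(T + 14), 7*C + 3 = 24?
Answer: 1581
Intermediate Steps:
C = 3 (C = -3/7 + (1/7)*24 = -3/7 + 24/7 = 3)
b(T) = T*(14 + T)
c(31)/(1/b(C)) = 31/(1/(3*(14 + 3))) = 31/(1/(3*17)) = 31/(1/51) = 31*51 = 1581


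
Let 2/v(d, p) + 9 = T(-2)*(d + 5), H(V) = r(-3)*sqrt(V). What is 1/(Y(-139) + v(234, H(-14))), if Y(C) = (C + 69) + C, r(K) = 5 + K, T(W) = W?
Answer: -487/101785 ≈ -0.0047846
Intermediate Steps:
Y(C) = 69 + 2*C (Y(C) = (69 + C) + C = 69 + 2*C)
H(V) = 2*sqrt(V) (H(V) = (5 - 3)*sqrt(V) = 2*sqrt(V))
v(d, p) = 2/(-19 - 2*d) (v(d, p) = 2/(-9 - 2*(d + 5)) = 2/(-9 - 2*(5 + d)) = 2/(-9 + (-10 - 2*d)) = 2/(-19 - 2*d))
1/(Y(-139) + v(234, H(-14))) = 1/((69 + 2*(-139)) + 2/(-19 - 2*234)) = 1/((69 - 278) + 2/(-19 - 468)) = 1/(-209 + 2/(-487)) = 1/(-209 + 2*(-1/487)) = 1/(-209 - 2/487) = 1/(-101785/487) = -487/101785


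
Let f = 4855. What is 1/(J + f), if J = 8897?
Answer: 1/13752 ≈ 7.2717e-5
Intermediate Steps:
1/(J + f) = 1/(8897 + 4855) = 1/13752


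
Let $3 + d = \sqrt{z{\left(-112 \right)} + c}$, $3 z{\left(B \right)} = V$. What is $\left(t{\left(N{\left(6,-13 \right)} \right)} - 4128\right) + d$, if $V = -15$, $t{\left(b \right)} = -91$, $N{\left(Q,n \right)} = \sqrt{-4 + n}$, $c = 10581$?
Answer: $-4222 + 4 \sqrt{661} \approx -4119.2$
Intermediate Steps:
$z{\left(B \right)} = -5$ ($z{\left(B \right)} = \frac{1}{3} \left(-15\right) = -5$)
$d = -3 + 4 \sqrt{661}$ ($d = -3 + \sqrt{-5 + 10581} = -3 + \sqrt{10576} = -3 + 4 \sqrt{661} \approx 99.84$)
$\left(t{\left(N{\left(6,-13 \right)} \right)} - 4128\right) + d = \left(-91 - 4128\right) - \left(3 - 4 \sqrt{661}\right) = -4219 - \left(3 - 4 \sqrt{661}\right) = -4222 + 4 \sqrt{661}$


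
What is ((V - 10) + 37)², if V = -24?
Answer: 9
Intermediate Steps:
((V - 10) + 37)² = ((-24 - 10) + 37)² = (-34 + 37)² = 3² = 9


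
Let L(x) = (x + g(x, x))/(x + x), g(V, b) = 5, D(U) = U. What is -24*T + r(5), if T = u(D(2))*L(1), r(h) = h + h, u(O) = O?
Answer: -134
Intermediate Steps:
L(x) = (5 + x)/(2*x) (L(x) = (x + 5)/(x + x) = (5 + x)/((2*x)) = (5 + x)*(1/(2*x)) = (5 + x)/(2*x))
r(h) = 2*h
T = 6 (T = 2*((1/2)*(5 + 1)/1) = 2*((1/2)*1*6) = 2*3 = 6)
-24*T + r(5) = -24*6 + 2*5 = -144 + 10 = -134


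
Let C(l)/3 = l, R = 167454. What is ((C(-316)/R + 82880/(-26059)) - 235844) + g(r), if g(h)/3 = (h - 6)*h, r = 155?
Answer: -121137451833971/727280631 ≈ -1.6656e+5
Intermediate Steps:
C(l) = 3*l
g(h) = 3*h*(-6 + h) (g(h) = 3*((h - 6)*h) = 3*((-6 + h)*h) = 3*(h*(-6 + h)) = 3*h*(-6 + h))
((C(-316)/R + 82880/(-26059)) - 235844) + g(r) = (((3*(-316))/167454 + 82880/(-26059)) - 235844) + 3*155*(-6 + 155) = ((-948*1/167454 + 82880*(-1/26059)) - 235844) + 3*155*149 = ((-158/27909 - 82880/26059) - 235844) + 69285 = (-2317215242/727280631 - 235844) + 69285 = -171527090352806/727280631 + 69285 = -121137451833971/727280631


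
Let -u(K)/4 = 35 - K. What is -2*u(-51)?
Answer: 688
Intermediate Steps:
u(K) = -140 + 4*K (u(K) = -4*(35 - K) = -140 + 4*K)
-2*u(-51) = -2*(-140 + 4*(-51)) = -2*(-140 - 204) = -2*(-344) = 688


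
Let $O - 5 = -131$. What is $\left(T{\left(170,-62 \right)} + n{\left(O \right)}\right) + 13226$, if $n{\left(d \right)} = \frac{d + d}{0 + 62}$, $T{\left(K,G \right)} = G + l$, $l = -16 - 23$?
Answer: $\frac{406749}{31} \approx 13121.0$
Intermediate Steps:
$O = -126$ ($O = 5 - 131 = -126$)
$l = -39$ ($l = -16 - 23 = -39$)
$T{\left(K,G \right)} = -39 + G$ ($T{\left(K,G \right)} = G - 39 = -39 + G$)
$n{\left(d \right)} = \frac{d}{31}$ ($n{\left(d \right)} = \frac{2 d}{62} = 2 d \frac{1}{62} = \frac{d}{31}$)
$\left(T{\left(170,-62 \right)} + n{\left(O \right)}\right) + 13226 = \left(\left(-39 - 62\right) + \frac{1}{31} \left(-126\right)\right) + 13226 = \left(-101 - \frac{126}{31}\right) + 13226 = - \frac{3257}{31} + 13226 = \frac{406749}{31}$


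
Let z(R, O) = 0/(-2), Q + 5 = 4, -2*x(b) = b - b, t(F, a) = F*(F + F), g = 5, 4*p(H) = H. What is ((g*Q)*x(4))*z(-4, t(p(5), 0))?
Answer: 0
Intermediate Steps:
p(H) = H/4
t(F, a) = 2*F**2 (t(F, a) = F*(2*F) = 2*F**2)
x(b) = 0 (x(b) = -(b - b)/2 = -1/2*0 = 0)
Q = -1 (Q = -5 + 4 = -1)
z(R, O) = 0 (z(R, O) = 0*(-1/2) = 0)
((g*Q)*x(4))*z(-4, t(p(5), 0)) = ((5*(-1))*0)*0 = -5*0*0 = 0*0 = 0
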